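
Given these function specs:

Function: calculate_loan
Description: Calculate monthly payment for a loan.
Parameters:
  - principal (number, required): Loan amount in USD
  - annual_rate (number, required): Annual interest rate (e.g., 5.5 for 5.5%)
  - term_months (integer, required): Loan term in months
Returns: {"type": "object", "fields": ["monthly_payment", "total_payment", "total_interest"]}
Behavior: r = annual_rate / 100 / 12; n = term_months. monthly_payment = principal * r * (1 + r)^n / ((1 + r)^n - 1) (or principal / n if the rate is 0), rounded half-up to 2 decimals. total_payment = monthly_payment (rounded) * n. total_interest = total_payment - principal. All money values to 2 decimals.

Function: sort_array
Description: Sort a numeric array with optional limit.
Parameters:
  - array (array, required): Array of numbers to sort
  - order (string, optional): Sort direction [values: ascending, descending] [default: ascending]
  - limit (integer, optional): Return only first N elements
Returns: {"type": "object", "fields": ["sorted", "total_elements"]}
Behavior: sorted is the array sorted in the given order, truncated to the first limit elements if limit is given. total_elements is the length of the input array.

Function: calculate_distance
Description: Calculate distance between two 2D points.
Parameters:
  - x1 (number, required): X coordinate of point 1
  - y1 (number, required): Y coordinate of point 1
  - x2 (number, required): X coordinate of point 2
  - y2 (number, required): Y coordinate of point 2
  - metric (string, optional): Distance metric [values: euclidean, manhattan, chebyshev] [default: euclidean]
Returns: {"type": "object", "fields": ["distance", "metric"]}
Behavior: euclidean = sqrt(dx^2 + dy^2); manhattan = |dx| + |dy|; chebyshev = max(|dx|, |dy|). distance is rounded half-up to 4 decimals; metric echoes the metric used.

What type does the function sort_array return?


The sort_array spec declares Returns: {"type": "object", "fields": ["sorted", "total_elements"]}
Type:
object


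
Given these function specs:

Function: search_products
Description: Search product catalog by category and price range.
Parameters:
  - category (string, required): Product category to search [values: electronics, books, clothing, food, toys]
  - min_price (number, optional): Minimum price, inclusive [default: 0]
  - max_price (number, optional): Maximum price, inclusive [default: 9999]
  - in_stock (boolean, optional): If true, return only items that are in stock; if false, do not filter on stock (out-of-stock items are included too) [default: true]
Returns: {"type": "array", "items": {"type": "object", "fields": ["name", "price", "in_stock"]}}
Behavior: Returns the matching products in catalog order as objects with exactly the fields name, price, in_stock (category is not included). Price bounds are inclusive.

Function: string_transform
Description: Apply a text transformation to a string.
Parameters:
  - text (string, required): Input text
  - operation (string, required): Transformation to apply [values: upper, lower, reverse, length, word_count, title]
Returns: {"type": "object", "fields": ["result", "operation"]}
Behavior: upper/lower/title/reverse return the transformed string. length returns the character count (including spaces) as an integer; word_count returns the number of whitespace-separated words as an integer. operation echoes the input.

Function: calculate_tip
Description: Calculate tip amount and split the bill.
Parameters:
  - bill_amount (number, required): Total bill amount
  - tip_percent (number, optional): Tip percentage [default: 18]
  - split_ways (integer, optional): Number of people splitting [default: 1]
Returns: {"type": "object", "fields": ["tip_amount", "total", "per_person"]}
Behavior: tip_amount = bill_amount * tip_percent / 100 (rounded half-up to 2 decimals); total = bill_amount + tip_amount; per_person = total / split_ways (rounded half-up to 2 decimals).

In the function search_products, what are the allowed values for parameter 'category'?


The search_products spec declares:
  - category (string, required): Product category to search [values: electronics, books, clothing, food, toys]
Allowed values:
electronics, books, clothing, food, toys


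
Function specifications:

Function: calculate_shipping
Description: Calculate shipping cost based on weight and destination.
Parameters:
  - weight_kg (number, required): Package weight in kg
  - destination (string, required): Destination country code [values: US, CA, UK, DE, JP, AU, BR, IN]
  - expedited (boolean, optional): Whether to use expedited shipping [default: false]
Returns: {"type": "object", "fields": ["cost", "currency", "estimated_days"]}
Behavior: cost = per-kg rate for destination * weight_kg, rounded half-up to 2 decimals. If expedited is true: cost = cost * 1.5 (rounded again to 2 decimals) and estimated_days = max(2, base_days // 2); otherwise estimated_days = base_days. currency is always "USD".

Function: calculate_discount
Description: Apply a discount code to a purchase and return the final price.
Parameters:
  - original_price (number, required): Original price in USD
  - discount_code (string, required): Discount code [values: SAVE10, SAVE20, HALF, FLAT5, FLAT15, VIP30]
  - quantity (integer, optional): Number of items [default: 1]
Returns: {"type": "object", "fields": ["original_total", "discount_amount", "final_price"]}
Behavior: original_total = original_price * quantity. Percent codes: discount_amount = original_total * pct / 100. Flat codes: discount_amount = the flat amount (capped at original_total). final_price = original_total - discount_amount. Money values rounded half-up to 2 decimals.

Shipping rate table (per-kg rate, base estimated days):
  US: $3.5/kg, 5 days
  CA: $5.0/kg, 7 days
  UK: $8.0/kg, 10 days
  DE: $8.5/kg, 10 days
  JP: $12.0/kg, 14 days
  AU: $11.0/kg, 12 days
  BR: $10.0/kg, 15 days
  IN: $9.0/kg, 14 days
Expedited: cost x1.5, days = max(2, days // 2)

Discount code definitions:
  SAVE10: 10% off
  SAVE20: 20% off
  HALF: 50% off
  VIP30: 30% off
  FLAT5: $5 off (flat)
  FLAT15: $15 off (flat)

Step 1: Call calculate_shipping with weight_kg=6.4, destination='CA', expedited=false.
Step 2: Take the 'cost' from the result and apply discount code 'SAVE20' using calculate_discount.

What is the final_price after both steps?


Step 1: calculate_shipping(weight_kg=6.4, destination=CA, expedited=false)
  Rate for CA: $5.0/kg, base 7 days
  cost = 5.0 * 6.4 = 32 -> 32.00
  expedited not set/false: estimated_days = 7
  -> cost = 32.00 USD
Step 2: calculate_discount(original_price=32.0, discount_code=SAVE20, quantity=1)
  original_total = 32.0 * 1 = 32.00
  SAVE20 = 20% off: discount_amount = 32.00 * 20/100 = 6.4 -> 6.40
  final_price = 32.00 - 6.40 = 25.60
  -> final_price = 25.60
$25.60


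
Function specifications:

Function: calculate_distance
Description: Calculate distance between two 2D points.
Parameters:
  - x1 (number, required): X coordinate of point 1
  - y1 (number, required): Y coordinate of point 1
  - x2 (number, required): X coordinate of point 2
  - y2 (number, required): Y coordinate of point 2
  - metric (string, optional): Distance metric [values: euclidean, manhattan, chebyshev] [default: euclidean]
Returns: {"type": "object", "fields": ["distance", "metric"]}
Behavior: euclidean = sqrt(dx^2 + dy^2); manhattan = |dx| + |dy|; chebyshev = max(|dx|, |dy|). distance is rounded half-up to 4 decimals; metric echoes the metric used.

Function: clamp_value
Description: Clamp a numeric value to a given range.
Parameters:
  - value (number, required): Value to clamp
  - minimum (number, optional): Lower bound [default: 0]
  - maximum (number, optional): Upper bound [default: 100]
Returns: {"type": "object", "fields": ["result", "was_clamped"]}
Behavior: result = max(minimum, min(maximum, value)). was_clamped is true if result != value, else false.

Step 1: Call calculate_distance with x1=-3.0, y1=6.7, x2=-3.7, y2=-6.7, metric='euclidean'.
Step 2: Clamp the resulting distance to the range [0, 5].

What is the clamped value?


Step 1: calculate_distance (euclidean)
  |dx| = |-3.7 - -3| = 0.7; |dy| = |-6.7 - 6.7| = 13.4
  euclidean: sqrt(0.7^2 + 13.4^2) = sqrt(180.05) = 13.418271
  Round to 4 decimals: 13.4183
  -> distance = 13.4183
Step 2: clamp_value(value=13.4183, minimum=0, maximum=5)
  result = max(0, min(5, 13.4183)) = max(0, 5) = 5
  was_clamped = (5 != 13.4183) = true
  -> result = 5
5


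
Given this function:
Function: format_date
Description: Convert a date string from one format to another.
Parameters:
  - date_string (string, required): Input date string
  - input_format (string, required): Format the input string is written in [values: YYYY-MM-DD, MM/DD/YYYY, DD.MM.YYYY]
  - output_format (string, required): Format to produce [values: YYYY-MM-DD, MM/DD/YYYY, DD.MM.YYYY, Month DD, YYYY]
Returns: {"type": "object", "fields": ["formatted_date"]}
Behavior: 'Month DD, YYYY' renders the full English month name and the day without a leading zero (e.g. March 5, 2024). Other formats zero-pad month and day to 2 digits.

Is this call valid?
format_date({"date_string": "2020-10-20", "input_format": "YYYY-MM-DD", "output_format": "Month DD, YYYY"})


Checking all required parameters present and types match... All valid.
Valid


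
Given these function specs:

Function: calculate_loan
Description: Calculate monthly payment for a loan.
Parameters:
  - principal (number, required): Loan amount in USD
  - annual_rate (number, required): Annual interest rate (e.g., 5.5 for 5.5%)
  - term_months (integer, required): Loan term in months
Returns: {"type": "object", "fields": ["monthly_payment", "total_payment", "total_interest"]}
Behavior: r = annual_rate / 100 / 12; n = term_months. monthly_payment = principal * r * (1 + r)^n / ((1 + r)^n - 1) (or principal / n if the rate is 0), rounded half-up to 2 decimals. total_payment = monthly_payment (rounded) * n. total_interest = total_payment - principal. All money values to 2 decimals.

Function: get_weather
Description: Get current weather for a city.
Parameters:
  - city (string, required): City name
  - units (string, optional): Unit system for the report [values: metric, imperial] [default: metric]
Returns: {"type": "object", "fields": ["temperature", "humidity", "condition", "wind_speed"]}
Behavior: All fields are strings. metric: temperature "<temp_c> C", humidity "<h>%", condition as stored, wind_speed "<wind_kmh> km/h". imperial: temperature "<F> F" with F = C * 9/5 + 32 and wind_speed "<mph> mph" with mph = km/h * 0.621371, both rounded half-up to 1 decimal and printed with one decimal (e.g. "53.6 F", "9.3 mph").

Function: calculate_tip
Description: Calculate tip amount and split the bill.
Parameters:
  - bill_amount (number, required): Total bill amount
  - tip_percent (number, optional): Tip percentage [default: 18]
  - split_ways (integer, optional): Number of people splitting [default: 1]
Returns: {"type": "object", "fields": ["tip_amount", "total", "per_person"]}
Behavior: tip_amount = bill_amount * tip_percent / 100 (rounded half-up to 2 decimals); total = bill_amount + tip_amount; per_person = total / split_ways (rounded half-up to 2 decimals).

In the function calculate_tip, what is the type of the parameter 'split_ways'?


The calculate_tip spec declares:
  - split_ways (integer, optional): Number of people splitting [default: 1]
Type:
integer


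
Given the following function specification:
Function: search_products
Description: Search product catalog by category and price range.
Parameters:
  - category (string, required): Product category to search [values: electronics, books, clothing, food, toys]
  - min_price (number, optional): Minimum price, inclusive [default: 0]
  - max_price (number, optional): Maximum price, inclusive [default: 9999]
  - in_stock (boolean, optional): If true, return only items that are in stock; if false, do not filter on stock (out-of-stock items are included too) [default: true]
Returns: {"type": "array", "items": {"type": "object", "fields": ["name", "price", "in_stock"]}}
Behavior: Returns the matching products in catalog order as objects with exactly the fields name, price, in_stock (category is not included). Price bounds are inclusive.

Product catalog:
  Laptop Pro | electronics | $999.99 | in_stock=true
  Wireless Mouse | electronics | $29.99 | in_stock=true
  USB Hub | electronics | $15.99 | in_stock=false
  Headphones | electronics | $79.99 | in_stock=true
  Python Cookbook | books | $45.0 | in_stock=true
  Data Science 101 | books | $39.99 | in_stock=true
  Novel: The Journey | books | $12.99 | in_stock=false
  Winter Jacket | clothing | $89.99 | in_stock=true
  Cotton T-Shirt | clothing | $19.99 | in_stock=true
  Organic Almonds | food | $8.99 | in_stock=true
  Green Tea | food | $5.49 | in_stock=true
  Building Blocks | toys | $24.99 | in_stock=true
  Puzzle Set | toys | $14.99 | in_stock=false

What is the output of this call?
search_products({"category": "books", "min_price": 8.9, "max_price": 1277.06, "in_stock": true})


Filter: category=books, 8.9 <= price <= 1277.06, in-stock only
  Python Cookbook ($45.0): keep
  Data Science 101 ($39.99): keep
  Novel: The Journey ($12.99): out of stock -> skip
Output:
[{"name": "Python Cookbook", "price": 45.0, "in_stock": true}, {"name": "Data Science 101", "price": 39.99, "in_stock": true}]


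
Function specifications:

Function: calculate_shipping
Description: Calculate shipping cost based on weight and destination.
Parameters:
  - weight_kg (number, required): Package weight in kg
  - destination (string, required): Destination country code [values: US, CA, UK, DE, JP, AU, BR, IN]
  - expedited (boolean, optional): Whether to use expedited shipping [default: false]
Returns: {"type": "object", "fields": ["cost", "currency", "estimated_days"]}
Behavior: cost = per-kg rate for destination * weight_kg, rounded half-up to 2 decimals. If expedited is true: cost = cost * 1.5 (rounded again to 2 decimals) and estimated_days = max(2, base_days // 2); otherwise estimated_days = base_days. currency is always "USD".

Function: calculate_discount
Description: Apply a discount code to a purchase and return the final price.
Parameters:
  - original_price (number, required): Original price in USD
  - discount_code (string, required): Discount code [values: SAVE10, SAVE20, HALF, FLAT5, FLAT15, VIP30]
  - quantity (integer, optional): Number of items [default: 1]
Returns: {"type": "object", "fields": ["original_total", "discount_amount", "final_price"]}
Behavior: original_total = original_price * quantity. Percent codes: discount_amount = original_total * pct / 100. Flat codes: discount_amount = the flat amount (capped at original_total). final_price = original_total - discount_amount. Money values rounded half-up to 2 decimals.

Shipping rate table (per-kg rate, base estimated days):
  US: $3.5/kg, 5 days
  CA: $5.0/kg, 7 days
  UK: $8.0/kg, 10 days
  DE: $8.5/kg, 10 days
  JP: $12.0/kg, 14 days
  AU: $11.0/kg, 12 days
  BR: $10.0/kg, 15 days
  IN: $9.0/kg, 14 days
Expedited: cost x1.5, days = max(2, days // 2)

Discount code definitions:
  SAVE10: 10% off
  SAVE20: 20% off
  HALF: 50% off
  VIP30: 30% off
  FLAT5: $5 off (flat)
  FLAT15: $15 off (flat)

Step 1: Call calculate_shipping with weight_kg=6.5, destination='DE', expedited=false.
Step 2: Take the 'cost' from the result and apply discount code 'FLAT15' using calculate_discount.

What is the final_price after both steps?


Step 1: calculate_shipping(weight_kg=6.5, destination=DE, expedited=false)
  Rate for DE: $8.5/kg, base 10 days
  cost = 8.5 * 6.5 = 55.25 -> 55.25
  expedited not set/false: estimated_days = 10
  -> cost = 55.25 USD
Step 2: calculate_discount(original_price=55.25, discount_code=FLAT15, quantity=1)
  original_total = 55.25 * 1 = 55.25
  FLAT15 = $15 flat: discount_amount = min(15.00, 55.25) = 15.00
  final_price = 55.25 - 15.00 = 40.25
  -> final_price = 40.25
$40.25


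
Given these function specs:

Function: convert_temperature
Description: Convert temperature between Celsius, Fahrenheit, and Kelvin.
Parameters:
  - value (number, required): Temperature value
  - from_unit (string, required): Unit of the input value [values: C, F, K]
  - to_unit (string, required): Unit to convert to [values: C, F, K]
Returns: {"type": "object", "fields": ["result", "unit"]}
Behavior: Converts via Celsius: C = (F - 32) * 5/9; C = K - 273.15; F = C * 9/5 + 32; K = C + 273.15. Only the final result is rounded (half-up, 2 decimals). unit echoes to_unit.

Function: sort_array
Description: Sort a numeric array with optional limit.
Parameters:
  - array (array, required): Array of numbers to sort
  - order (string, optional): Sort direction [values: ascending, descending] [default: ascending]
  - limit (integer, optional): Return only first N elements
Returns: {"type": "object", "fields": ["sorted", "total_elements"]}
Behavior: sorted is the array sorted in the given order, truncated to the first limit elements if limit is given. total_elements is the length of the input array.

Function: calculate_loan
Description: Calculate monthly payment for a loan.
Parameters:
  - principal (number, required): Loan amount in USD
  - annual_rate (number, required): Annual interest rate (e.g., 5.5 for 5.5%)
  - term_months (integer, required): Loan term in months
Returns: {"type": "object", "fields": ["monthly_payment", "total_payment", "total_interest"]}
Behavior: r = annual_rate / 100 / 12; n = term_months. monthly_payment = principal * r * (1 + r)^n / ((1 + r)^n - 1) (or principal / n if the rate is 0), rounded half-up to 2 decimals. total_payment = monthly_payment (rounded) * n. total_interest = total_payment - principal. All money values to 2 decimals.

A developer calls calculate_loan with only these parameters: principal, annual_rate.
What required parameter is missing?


Required parameters: principal, annual_rate, term_months
Provided: principal, annual_rate
Missing: term_months
term_months


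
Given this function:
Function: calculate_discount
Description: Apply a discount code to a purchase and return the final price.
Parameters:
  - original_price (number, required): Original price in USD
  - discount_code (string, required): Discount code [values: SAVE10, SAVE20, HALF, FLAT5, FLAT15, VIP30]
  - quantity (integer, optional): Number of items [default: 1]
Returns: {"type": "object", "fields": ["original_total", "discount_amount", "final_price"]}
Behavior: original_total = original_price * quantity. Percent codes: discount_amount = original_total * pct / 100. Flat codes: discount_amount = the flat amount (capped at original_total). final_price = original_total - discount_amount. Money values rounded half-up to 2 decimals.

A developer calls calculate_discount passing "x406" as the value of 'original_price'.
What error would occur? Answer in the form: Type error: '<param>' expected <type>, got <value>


Spec: 'original_price' is declared as number; "x406" is a string.
Type error: 'original_price' expected number, got "x406"


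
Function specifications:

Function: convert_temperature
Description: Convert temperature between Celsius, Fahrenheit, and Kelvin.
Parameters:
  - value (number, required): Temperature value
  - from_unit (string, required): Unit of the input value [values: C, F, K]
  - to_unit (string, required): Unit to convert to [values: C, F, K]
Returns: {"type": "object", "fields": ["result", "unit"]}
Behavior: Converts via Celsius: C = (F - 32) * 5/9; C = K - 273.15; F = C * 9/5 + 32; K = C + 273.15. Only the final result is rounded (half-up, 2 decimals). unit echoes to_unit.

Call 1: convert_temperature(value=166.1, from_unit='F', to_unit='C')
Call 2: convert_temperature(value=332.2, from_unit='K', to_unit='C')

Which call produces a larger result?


Call 1:
  To C: (166.1 - 32) * 5/9 = 74.5
  Target is C: 74.5
  Round to 2 decimals: 74.5
  -> 74.5 C
Call 2:
  To C: 332.2 - 273.15 = 59.05
  Target is C: 59.05
  Round to 2 decimals: 59.05
  -> 59.05 C
Call 1 (74.5 C)


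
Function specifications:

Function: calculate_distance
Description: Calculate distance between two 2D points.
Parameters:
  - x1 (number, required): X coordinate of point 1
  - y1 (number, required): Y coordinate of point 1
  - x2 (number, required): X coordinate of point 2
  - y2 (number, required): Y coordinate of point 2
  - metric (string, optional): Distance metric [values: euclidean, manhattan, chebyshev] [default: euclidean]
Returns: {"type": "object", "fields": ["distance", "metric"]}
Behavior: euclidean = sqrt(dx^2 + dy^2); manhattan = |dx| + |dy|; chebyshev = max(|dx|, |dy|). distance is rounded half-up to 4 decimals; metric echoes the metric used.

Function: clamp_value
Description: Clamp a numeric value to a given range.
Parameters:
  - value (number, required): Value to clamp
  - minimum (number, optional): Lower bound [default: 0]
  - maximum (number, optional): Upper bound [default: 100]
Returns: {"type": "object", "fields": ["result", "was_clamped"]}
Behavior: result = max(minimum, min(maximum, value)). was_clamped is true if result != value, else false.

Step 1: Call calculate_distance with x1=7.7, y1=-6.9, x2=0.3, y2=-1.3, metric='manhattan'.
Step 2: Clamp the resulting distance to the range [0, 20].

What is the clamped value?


Step 1: calculate_distance (manhattan)
  |dx| = |0.3 - 7.7| = 7.4; |dy| = |-1.3 - -6.9| = 5.6
  manhattan: 7.4 + 5.6 = 13
  Round to 4 decimals: 13.0
  -> distance = 13.0
Step 2: clamp_value(value=13.0, minimum=0, maximum=20)
  result = max(0, min(20, 13.0)) = max(0, 13.0) = 13.0
  was_clamped = (13.0 != 13.0) = false
  -> result = 13.0
13.0


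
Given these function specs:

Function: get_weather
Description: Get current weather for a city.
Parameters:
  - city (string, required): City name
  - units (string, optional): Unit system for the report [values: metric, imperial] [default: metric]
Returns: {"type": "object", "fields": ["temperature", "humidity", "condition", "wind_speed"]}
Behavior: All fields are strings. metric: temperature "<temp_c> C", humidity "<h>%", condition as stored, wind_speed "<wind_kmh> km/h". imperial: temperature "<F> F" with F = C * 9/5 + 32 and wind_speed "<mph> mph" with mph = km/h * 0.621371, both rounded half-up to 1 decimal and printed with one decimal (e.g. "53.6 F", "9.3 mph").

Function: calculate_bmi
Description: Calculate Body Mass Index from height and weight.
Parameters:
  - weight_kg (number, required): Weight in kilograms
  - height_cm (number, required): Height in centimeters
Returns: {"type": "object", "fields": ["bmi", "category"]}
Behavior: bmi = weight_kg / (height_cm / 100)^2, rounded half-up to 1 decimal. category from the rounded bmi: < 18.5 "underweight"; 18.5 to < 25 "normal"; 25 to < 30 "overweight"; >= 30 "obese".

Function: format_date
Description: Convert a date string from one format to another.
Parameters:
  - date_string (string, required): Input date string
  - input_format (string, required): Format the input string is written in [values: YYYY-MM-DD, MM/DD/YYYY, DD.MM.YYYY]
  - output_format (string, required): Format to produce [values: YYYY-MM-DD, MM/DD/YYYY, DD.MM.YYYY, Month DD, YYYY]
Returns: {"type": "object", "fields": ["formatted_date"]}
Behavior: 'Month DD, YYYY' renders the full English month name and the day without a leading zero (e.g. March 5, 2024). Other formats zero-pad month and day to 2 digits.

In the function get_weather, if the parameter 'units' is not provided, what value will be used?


The get_weather spec declares:
  - units (string, optional): Unit system for the report [values: metric, imperial] [default: metric]
Default:
metric


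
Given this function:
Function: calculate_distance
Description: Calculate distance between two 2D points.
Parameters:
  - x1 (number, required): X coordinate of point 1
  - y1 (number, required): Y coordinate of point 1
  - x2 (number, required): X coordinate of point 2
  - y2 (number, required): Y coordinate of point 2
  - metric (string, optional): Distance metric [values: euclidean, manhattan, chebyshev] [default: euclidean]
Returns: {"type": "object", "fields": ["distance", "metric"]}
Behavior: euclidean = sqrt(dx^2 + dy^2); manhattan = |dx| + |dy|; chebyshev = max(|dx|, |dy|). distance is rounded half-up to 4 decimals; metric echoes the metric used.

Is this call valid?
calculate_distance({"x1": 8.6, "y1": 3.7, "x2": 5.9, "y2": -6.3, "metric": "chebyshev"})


Checking all required parameters present and types match... All valid.
Valid


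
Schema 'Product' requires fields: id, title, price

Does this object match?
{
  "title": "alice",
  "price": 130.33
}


Checking required fields...
Missing: id
Invalid - missing required field 'id'


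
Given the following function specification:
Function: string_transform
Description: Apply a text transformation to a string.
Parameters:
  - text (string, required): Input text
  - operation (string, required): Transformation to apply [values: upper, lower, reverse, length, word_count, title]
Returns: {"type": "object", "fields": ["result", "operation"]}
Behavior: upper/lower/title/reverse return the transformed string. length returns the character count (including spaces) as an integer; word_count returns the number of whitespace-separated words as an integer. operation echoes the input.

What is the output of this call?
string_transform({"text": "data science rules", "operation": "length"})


length counts every character including spaces: 18
Output:
{"result": 18, "operation": "length"}


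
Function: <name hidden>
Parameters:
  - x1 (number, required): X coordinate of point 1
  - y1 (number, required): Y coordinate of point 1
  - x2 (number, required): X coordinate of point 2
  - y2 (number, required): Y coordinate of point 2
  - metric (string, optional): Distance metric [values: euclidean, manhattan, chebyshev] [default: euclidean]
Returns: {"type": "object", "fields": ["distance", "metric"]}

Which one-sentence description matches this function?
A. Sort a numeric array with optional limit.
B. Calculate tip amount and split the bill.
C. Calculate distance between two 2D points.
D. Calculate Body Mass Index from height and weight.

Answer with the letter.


Parameters x1, y1, x2, y2, metric and return ["distance", "metric"] fit: Calculate distance between two 2D points.
C


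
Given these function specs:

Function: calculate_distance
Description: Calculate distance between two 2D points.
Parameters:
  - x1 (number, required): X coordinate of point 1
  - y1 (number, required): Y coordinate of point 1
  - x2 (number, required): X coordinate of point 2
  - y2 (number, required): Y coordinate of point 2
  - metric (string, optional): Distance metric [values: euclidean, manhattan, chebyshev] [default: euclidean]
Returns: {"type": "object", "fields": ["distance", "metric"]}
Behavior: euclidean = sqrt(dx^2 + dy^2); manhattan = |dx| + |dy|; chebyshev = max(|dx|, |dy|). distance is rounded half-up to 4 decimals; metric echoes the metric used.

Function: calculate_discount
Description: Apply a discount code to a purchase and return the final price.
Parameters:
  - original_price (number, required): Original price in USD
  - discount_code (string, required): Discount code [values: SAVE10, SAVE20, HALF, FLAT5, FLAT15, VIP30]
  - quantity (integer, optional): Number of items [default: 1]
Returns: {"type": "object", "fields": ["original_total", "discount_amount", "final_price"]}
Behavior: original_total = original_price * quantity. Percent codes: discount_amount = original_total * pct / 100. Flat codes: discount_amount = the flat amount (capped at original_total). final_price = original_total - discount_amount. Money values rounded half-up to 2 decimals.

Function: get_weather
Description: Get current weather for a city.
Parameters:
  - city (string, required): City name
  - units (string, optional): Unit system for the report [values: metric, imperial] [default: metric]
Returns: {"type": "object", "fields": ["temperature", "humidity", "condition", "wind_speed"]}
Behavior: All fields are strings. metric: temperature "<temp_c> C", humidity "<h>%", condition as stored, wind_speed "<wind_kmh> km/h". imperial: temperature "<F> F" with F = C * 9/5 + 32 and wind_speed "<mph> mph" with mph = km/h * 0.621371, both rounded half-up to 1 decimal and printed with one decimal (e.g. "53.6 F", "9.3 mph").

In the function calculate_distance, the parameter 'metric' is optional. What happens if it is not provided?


The calculate_distance spec declares:
  - metric (string, optional): Distance metric [values: euclidean, manhattan, chebyshev] [default: euclidean]
It defaults to euclidean


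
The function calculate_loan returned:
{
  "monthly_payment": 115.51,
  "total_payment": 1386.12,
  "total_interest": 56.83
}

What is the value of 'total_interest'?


56.83


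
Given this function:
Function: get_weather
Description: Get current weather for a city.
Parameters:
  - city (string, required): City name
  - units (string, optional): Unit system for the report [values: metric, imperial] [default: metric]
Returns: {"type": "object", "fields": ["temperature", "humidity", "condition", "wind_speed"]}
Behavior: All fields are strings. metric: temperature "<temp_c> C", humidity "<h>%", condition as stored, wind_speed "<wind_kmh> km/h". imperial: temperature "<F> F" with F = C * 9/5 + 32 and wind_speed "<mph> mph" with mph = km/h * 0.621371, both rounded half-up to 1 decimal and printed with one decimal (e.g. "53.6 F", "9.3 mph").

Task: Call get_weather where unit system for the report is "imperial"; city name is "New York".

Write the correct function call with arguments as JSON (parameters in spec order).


Mapping each described value to its parameter name:
  'Unit system for the report' -> units = "imperial"
  'City name' -> city = "New York"
get_weather({"city": "New York", "units": "imperial"})


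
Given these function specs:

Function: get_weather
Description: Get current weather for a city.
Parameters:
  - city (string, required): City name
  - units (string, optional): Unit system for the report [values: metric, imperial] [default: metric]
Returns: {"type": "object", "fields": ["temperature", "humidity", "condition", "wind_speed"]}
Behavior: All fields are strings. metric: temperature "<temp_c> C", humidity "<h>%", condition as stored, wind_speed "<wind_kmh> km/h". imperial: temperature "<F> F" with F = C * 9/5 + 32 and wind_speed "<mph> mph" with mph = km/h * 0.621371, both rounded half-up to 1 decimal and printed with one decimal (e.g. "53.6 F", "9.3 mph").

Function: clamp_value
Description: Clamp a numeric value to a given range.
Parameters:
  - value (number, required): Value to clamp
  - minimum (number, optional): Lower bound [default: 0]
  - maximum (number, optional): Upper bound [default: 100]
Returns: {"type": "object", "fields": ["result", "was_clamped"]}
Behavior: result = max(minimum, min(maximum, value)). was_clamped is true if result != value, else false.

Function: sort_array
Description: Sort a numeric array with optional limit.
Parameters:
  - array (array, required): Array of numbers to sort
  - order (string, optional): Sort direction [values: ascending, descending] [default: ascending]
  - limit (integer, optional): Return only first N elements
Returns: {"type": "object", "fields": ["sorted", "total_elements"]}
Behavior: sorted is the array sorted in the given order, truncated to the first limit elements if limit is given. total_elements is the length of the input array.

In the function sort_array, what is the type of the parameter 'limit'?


The sort_array spec declares:
  - limit (integer, optional): Return only first N elements
Type:
integer


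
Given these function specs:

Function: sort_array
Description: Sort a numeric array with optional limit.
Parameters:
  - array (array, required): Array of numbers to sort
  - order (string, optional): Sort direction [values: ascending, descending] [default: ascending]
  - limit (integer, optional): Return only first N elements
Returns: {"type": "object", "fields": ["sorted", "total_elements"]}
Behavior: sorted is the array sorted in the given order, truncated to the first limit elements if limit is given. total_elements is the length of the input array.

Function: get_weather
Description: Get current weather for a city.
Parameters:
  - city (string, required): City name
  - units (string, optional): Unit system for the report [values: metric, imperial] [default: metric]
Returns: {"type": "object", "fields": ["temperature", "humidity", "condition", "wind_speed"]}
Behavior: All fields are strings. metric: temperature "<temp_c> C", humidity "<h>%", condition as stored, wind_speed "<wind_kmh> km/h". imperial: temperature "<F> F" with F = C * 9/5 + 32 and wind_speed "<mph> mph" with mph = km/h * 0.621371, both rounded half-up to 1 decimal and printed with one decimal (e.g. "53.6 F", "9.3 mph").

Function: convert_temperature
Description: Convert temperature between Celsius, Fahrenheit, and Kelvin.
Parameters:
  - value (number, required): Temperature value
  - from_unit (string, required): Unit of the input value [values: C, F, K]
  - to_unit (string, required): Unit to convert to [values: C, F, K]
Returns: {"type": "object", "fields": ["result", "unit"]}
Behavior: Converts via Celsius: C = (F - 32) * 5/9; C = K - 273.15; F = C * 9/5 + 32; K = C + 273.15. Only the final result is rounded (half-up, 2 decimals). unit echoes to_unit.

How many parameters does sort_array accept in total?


Parameters of sort_array: array (required), order (optional), limit (optional)
Total:
3


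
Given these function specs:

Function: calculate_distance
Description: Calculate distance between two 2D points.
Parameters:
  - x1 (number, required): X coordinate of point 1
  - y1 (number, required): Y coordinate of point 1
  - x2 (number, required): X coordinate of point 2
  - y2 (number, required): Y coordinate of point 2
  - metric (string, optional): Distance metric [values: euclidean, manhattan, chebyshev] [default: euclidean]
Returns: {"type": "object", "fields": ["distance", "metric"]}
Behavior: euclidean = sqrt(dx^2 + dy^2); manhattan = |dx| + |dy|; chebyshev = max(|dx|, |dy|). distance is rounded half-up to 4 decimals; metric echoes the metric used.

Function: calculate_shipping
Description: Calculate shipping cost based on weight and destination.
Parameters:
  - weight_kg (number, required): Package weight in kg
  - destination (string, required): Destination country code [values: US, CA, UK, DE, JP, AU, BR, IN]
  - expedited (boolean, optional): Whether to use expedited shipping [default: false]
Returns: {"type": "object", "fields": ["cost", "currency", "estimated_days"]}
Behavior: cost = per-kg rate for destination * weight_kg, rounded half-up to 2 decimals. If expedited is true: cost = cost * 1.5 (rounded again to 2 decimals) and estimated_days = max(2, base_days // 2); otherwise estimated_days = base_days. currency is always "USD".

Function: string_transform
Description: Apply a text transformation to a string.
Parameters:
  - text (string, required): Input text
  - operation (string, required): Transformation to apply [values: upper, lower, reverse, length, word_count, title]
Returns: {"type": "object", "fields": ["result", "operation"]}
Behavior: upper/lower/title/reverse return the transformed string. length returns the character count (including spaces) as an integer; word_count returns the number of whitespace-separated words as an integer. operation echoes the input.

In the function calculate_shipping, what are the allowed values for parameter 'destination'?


The calculate_shipping spec declares:
  - destination (string, required): Destination country code [values: US, CA, UK, DE, JP, AU, BR, IN]
Allowed values:
US, CA, UK, DE, JP, AU, BR, IN


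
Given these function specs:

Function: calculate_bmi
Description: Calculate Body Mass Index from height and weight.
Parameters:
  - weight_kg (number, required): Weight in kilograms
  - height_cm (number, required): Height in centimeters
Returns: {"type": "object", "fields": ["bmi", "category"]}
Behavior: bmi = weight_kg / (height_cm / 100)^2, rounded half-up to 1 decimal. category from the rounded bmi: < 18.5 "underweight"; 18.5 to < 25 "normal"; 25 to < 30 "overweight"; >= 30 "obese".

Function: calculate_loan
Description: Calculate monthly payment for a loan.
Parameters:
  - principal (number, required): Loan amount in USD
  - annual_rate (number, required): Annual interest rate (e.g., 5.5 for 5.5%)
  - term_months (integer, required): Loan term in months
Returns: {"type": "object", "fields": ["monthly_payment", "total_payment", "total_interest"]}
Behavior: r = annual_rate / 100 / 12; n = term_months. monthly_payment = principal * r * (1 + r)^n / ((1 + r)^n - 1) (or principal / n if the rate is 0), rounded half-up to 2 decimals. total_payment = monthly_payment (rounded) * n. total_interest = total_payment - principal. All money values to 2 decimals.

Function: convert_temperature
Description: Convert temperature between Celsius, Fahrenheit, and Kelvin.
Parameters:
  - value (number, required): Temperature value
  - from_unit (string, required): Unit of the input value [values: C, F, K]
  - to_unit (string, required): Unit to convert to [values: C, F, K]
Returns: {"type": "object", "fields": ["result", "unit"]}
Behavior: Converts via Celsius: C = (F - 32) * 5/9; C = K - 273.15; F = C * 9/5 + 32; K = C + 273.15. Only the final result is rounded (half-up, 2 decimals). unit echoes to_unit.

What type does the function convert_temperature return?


The convert_temperature spec declares Returns: {"type": "object", "fields": ["result", "unit"]}
Type:
object


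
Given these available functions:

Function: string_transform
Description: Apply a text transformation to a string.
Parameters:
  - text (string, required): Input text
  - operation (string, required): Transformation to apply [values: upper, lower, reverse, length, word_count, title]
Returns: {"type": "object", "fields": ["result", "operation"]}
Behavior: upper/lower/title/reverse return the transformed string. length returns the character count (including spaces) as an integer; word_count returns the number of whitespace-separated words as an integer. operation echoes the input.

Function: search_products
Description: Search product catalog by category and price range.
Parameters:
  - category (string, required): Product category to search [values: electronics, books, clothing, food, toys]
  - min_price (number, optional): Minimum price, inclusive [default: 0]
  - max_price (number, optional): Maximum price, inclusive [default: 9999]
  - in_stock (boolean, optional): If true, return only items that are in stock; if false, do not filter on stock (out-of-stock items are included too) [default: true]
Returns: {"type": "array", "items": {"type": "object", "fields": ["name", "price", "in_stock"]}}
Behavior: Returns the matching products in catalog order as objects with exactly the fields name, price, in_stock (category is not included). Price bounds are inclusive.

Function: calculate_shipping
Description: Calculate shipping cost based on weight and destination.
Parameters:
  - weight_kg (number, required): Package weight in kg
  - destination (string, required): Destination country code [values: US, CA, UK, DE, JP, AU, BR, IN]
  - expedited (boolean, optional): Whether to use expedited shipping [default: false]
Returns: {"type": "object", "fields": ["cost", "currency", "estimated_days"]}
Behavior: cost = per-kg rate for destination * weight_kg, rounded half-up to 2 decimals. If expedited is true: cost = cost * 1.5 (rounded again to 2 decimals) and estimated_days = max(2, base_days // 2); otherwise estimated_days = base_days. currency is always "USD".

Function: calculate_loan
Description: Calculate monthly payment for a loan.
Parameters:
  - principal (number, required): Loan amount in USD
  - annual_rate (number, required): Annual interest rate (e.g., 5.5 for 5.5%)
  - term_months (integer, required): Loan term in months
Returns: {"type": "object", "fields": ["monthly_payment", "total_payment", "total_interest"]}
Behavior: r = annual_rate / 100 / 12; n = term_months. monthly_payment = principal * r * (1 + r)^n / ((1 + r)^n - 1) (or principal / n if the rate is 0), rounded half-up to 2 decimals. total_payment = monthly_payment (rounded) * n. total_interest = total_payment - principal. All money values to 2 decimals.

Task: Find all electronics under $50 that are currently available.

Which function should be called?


The task needs a function whose description is: Search product catalog by category and price range.
search_products
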